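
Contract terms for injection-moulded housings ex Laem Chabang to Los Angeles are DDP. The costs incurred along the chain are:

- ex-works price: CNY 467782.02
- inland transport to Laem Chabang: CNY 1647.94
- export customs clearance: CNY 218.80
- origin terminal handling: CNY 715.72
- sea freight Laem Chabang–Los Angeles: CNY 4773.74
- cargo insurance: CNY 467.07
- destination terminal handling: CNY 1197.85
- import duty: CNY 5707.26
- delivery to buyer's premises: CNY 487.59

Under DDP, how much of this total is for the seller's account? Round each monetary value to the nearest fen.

DDP: the seller bears all costs including import duty.
Seller's account: goods 467782.02 + inland to port 1647.94 + export clearance 218.80 + origin terminal 715.72 + freight 4773.74 + insurance 467.07 + destination terminal 1197.85 + duty 5707.26 + delivery 487.59 = 482997.99
Buyer's account: 0.00

Seller's account: CNY 482997.99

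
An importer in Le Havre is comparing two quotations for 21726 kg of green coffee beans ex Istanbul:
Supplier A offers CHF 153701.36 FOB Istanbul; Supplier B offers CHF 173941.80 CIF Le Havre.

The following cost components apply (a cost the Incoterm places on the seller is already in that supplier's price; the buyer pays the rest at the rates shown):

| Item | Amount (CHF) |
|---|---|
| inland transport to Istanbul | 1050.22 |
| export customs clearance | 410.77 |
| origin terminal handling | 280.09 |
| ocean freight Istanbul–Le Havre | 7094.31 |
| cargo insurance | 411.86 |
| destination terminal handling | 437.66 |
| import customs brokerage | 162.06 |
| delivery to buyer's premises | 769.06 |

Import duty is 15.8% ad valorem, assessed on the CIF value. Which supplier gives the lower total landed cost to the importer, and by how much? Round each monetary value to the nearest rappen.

Supplier A is cheaper by CHF 14746.28

Supplier A (FOB):
CIF value = FOB price + freight + insurance = 153701.36 + 7094.31 + 411.86 = 161207.53
Import duty = 161207.53 × 15.8% = 25470.79
Buyer bears (A): 7094.31 + 411.86 + 437.66 + 162.06 + 769.06 = 8874.95
Landed cost (A) = invoice 153701.36 + 8874.95 + duty 25470.79 = 188047.10
Supplier B (CIF):
The CIF price already equals the CIF value: 173941.80
Import duty = 173941.80 × 15.8% = 27482.80
Buyer bears (B): 437.66 + 162.06 + 769.06 = 1368.78
Landed cost (B) = invoice 173941.80 + 1368.78 + duty 27482.80 = 202793.38
Difference = |188047.10 − 202793.38| = 14746.28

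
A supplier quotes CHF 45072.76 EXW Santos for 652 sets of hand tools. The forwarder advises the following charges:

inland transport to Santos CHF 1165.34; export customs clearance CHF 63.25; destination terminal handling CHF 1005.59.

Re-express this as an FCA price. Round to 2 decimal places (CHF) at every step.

Not relevant to the conversion: destination terminal — on the buyer under both terms; not part of either seller's price.
From EXW to FCA, the seller additionally bears: inland to port, export clearance.
FCA price = 45072.76 + 1165.34 + 63.25 = 46301.35

FCA price: CHF 46301.35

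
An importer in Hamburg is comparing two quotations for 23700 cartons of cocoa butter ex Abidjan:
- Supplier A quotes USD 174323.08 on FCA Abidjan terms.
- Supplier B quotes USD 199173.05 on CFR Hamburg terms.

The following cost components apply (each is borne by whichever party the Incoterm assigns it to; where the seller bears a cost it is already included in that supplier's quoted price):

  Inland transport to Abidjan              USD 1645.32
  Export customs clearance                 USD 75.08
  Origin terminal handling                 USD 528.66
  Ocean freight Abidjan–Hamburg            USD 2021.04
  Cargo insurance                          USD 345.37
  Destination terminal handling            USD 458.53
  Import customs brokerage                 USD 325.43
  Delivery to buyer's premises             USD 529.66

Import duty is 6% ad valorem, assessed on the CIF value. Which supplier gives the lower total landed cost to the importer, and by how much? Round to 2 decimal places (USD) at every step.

Supplier A (FCA):
CIF value = FCA price + origin terminal + freight + insurance = 174323.08 + 528.66 + 2021.04 + 345.37 = 177218.15
Import duty = 177218.15 × 6% = 10633.09
Buyer bears (A): 528.66 + 2021.04 + 345.37 + 458.53 + 325.43 + 529.66 = 4208.69
Landed cost (A) = invoice 174323.08 + 4208.69 + duty 10633.09 = 189164.86
Supplier B (CFR):
CIF value = CFR price + insurance = 199173.05 + 345.37 = 199518.42
Import duty = 199518.42 × 6% = 11971.11
Buyer bears (B): 345.37 + 458.53 + 325.43 + 529.66 = 1658.99
Landed cost (B) = invoice 199173.05 + 1658.99 + duty 11971.11 = 212803.15
Difference = |189164.86 − 212803.15| = 23638.29

Supplier A is cheaper by USD 23638.29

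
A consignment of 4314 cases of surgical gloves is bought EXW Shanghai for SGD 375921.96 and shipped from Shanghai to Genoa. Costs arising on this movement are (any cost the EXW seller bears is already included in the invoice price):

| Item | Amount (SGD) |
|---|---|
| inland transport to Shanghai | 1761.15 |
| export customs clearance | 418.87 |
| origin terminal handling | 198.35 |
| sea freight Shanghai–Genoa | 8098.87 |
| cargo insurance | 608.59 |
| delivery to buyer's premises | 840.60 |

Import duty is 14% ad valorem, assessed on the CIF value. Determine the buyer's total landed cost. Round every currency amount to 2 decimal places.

Total landed cost: SGD 442029.48

EXW: the seller makes goods available at their premises; the buyer bears all onward costs.
CIF value = EXW price + inland to port + export clearance + origin terminal + freight + insurance = 375921.96 + 1761.15 + 418.87 + 198.35 + 8098.87 + 608.59 = 387007.79
Import duty = 387007.79 × 14% = 54181.09
Buyer bears: inland to port 1761.15 + export clearance 418.87 + origin terminal 198.35 + freight 8098.87 + insurance 608.59 + delivery 840.60 + duty 54181.09 = 66107.52
Landed cost = invoice 375921.96 + 66107.52 = 442029.48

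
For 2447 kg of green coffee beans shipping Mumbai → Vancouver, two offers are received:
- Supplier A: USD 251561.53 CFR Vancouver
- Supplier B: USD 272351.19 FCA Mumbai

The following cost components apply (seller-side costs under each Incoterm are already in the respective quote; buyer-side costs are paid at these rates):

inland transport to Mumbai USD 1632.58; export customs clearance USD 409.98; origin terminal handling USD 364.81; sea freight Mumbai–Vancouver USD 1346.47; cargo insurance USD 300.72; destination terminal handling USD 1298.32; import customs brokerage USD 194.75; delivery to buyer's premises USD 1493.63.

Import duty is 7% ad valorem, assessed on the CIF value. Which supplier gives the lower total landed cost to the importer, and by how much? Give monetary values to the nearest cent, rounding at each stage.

Supplier A is cheaper by USD 24076.00

Supplier A (CFR):
CIF value = CFR price + insurance = 251561.53 + 300.72 = 251862.25
Import duty = 251862.25 × 7% = 17630.36
Buyer bears (A): 300.72 + 1298.32 + 194.75 + 1493.63 = 3287.42
Landed cost (A) = invoice 251561.53 + 3287.42 + duty 17630.36 = 272479.31
Supplier B (FCA):
CIF value = FCA price + origin terminal + freight + insurance = 272351.19 + 364.81 + 1346.47 + 300.72 = 274363.19
Import duty = 274363.19 × 7% = 19205.42
Buyer bears (B): 364.81 + 1346.47 + 300.72 + 1298.32 + 194.75 + 1493.63 = 4998.70
Landed cost (B) = invoice 272351.19 + 4998.70 + duty 19205.42 = 296555.31
Difference = |272479.31 − 296555.31| = 24076.00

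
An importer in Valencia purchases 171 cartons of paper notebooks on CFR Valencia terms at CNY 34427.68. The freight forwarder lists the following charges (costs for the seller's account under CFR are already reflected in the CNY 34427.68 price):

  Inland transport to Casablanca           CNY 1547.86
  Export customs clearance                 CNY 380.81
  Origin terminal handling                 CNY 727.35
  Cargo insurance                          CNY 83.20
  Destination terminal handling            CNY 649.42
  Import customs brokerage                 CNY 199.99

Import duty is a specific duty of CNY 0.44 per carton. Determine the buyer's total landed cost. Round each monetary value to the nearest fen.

Total landed cost: CNY 35435.53

CFR: the seller pays costs through ocean freight to the destination port, but not insurance.
Already in the invoice (seller's account under CFR): inland to port, export clearance, origin terminal — exclude.
CIF value = CFR price + insurance = 34427.68 + 83.20 = 34510.88
Import duty = 171 × 0.44 = 75.24
Buyer bears: insurance 83.20 + destination terminal 649.42 + brokerage 199.99 + duty 75.24 = 1007.85
Landed cost = invoice 34427.68 + 1007.85 = 35435.53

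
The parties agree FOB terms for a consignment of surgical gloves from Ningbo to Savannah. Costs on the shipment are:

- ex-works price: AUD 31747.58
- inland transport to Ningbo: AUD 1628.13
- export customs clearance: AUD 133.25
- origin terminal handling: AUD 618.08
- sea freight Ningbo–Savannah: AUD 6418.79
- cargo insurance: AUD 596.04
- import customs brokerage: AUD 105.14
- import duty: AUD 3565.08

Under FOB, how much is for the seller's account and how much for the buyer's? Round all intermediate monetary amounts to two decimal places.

Seller: AUD 34127.04; buyer: AUD 10685.05

FOB: the seller bears costs until goods are on board at the origin port; the buyer bears freight, insurance and all costs thereafter.
Seller's account: goods 31747.58 + inland to port 1628.13 + export clearance 133.25 + origin terminal 618.08 = 34127.04
Buyer's account: freight 6418.79 + insurance 596.04 + brokerage 105.14 + duty 3565.08 = 10685.05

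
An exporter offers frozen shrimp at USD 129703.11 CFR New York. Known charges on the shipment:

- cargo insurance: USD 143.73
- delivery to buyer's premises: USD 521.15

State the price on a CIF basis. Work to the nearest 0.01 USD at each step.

Not relevant to the conversion: delivery — on the buyer under both terms; not part of either seller's price.
From CFR to CIF, the seller additionally bears: insurance.
CIF price = 129703.11 + 143.73 = 129846.84

CIF price: USD 129846.84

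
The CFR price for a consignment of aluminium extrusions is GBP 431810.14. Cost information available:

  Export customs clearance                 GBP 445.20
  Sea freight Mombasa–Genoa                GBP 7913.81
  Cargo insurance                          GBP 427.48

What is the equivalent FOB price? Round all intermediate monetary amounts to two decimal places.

Not relevant to the conversion: export clearance — on the seller under both CFR and FOB; already in the CFR price and stays in the FOB price. insurance — on the buyer under both terms; not part of either seller's price.
From CFR to FOB, the seller no longer bears: freight.
FOB price = 431810.14 − 7913.81 = 423896.33

FOB price: GBP 423896.33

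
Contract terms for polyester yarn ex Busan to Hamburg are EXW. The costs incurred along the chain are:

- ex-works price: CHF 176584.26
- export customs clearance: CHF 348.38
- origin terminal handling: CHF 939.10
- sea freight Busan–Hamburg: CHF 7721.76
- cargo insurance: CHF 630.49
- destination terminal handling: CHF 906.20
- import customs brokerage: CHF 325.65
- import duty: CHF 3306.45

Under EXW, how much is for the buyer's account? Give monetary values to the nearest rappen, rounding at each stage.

Buyer's account: CHF 14178.03

EXW: the seller makes goods available at their premises; the buyer bears all onward costs.
Seller's account: goods 176584.26 = 176584.26
Buyer's account: export clearance 348.38 + origin terminal 939.10 + freight 7721.76 + insurance 630.49 + destination terminal 906.20 + brokerage 325.65 + duty 3306.45 = 14178.03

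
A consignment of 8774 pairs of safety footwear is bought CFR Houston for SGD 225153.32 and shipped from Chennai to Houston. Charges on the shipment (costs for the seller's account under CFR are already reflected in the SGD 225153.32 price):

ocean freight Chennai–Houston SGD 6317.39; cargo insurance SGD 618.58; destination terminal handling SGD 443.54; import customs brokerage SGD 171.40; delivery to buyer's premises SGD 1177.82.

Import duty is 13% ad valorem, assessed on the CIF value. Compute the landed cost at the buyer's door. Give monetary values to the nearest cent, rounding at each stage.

CFR: the seller pays costs through ocean freight to the destination port, but not insurance.
Already in the invoice (seller's account under CFR): freight — exclude.
CIF value = CFR price + insurance = 225153.32 + 618.58 = 225771.90
Import duty = 225771.90 × 13% = 29350.35
Buyer bears: insurance 618.58 + destination terminal 443.54 + brokerage 171.40 + delivery 1177.82 + duty 29350.35 = 31761.69
Landed cost = invoice 225153.32 + 31761.69 = 256915.01

Total landed cost: SGD 256915.01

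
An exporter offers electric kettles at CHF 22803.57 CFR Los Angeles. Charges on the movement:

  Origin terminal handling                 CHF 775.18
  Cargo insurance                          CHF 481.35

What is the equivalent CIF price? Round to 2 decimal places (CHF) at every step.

CIF price: CHF 23284.92

Not relevant to the conversion: origin terminal — on the seller under both CFR and CIF; already in the CFR price and stays in the CIF price.
From CFR to CIF, the seller additionally bears: insurance.
CIF price = 22803.57 + 481.35 = 23284.92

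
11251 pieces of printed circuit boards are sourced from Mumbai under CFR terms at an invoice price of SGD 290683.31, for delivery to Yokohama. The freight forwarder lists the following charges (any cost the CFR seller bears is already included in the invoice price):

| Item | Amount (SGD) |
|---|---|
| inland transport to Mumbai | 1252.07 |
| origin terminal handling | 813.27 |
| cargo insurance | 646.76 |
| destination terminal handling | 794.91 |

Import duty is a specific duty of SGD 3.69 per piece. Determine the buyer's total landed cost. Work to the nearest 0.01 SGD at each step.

CFR: the seller pays costs through ocean freight to the destination port, but not insurance.
Already in the invoice (seller's account under CFR): inland to port, origin terminal — exclude.
CIF value = CFR price + insurance = 290683.31 + 646.76 = 291330.07
Import duty = 11251 × 3.69 = 41516.19
Buyer bears: insurance 646.76 + destination terminal 794.91 + duty 41516.19 = 42957.86
Landed cost = invoice 290683.31 + 42957.86 = 333641.17

Total landed cost: SGD 333641.17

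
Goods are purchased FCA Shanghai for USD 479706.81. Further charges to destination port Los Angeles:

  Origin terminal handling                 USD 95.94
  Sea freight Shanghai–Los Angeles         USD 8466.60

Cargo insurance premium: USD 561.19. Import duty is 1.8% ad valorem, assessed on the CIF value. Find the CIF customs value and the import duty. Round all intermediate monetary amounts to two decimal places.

CIF = FCA price + pre-shipment costs + freight + insurance
CIF = 479706.81 + 95.94 + 8466.60 + 561.19 = 488830.54
Import duty = 488830.54 × 1.8% = 8798.95

CIF value: USD 488830.54; import duty: USD 8798.95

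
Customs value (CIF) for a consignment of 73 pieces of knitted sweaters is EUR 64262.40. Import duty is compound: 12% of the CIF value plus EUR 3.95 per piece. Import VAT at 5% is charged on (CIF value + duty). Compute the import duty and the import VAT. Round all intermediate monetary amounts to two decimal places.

Ad valorem component: 64262.40 × 12% = 7711.49
Specific component: 73 × 3.95 = 288.35
Import duty = 7711.49 + 288.35 = 7999.84
VAT base = CIF + duty = 64262.40 + 7999.84 = 72262.24
Import VAT = 72262.24 × 5% = 3613.11

Import duty: EUR 7999.84; import VAT: EUR 3613.11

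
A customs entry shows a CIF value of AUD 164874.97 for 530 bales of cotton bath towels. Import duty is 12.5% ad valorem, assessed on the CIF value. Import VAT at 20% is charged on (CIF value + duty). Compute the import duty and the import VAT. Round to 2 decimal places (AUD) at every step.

Import duty: AUD 20609.37; import VAT: AUD 37096.87

Import duty = 164874.97 × 12.5% = 20609.37
VAT base = CIF + duty = 164874.97 + 20609.37 = 185484.34
Import VAT = 185484.34 × 20% = 37096.87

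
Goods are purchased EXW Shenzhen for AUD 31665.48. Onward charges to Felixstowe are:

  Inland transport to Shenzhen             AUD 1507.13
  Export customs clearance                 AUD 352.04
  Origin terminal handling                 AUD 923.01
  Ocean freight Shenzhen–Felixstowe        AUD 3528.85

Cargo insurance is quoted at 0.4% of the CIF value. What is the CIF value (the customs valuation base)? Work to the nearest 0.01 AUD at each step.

Let C be the CIF value. C = EXW price + pre-shipment costs + freight + 0.4% × C
C − 0.4% × C = 31665.48 + 1507.13 + 352.04 + 923.01 + 3528.85
0.996 × C = 37976.51
C = 37976.51 / 0.996 = 38129.03
Insurance premium = 0.4% × 38129.03 = 152.52

CIF value: AUD 38129.03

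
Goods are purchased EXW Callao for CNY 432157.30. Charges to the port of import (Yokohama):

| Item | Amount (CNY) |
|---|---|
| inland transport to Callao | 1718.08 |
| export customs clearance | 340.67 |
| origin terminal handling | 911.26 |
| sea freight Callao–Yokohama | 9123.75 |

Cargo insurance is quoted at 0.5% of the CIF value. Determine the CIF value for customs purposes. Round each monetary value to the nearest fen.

CIF value: CNY 446483.48

Let C be the CIF value. C = EXW price + pre-shipment costs + freight + 0.5% × C
C − 0.5% × C = 432157.30 + 1718.08 + 340.67 + 911.26 + 9123.75
0.995 × C = 444251.06
C = 444251.06 / 0.995 = 446483.48
Insurance premium = 0.5% × 446483.48 = 2232.42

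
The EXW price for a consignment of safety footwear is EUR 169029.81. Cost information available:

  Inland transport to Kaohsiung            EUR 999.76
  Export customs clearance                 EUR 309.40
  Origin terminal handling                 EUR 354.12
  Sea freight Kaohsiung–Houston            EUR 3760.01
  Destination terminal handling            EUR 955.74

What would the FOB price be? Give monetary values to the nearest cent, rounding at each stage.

Not relevant to the conversion: destination terminal, freight — on the buyer under both terms; not part of either seller's price.
From EXW to FOB, the seller additionally bears: inland to port, export clearance, origin terminal.
FOB price = 169029.81 + 999.76 + 309.40 + 354.12 = 170693.09

FOB price: EUR 170693.09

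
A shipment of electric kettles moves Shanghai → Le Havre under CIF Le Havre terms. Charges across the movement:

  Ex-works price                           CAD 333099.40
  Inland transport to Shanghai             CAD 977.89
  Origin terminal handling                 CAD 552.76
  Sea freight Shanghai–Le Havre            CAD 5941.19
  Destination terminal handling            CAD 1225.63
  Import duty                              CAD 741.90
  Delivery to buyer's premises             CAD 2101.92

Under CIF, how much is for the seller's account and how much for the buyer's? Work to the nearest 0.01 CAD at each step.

Seller: CAD 340571.24; buyer: CAD 4069.45

CIF: the seller pays costs through ocean freight and marine insurance to the destination port.
Seller's account: goods 333099.40 + inland to port 977.89 + origin terminal 552.76 + freight 5941.19 = 340571.24
Buyer's account: destination terminal 1225.63 + duty 741.90 + delivery 2101.92 = 4069.45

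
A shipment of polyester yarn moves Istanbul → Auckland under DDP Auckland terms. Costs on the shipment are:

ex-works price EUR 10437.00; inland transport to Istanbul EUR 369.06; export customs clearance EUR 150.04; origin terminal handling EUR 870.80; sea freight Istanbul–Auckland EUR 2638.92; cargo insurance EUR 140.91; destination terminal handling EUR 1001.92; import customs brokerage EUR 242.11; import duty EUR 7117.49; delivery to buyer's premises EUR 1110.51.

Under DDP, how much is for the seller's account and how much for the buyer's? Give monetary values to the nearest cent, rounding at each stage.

DDP: the seller bears all costs including import duty.
Seller's account: goods 10437.00 + inland to port 369.06 + export clearance 150.04 + origin terminal 870.80 + freight 2638.92 + insurance 140.91 + destination terminal 1001.92 + brokerage 242.11 + duty 7117.49 + delivery 1110.51 = 24078.76
Buyer's account: 0.00

Seller: EUR 24078.76; buyer: EUR 0.00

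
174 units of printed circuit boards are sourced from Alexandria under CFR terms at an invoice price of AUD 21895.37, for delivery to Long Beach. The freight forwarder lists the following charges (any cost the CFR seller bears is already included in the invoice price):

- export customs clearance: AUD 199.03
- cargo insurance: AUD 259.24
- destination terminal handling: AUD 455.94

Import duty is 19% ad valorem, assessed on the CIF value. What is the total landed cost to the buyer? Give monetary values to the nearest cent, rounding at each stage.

Total landed cost: AUD 26819.93

CFR: the seller pays costs through ocean freight to the destination port, but not insurance.
Already in the invoice (seller's account under CFR): export clearance — exclude.
CIF value = CFR price + insurance = 21895.37 + 259.24 = 22154.61
Import duty = 22154.61 × 19% = 4209.38
Buyer bears: insurance 259.24 + destination terminal 455.94 + duty 4209.38 = 4924.56
Landed cost = invoice 21895.37 + 4924.56 = 26819.93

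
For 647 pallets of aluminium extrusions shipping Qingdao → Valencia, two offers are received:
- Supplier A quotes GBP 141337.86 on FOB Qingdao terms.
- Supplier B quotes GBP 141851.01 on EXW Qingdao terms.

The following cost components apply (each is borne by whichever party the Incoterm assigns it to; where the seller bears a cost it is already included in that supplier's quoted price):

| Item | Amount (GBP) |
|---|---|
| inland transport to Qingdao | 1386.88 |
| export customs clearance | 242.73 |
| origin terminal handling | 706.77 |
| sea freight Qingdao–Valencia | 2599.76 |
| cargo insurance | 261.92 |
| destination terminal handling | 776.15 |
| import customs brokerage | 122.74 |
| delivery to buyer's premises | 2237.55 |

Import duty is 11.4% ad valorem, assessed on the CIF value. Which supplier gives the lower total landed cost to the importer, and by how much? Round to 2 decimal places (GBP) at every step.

Supplier A is cheaper by GBP 3174.37

Supplier A (FOB):
CIF value = FOB price + freight + insurance = 141337.86 + 2599.76 + 261.92 = 144199.54
Import duty = 144199.54 × 11.4% = 16438.75
Buyer bears (A): 2599.76 + 261.92 + 776.15 + 122.74 + 2237.55 = 5998.12
Landed cost (A) = invoice 141337.86 + 5998.12 + duty 16438.75 = 163774.73
Supplier B (EXW):
CIF value = EXW price + inland to port + export clearance + origin terminal + freight + insurance = 141851.01 + 1386.88 + 242.73 + 706.77 + 2599.76 + 261.92 = 147049.07
Import duty = 147049.07 × 11.4% = 16763.59
Buyer bears (B): 1386.88 + 242.73 + 706.77 + 2599.76 + 261.92 + 776.15 + 122.74 + 2237.55 = 8334.50
Landed cost (B) = invoice 141851.01 + 8334.50 + duty 16763.59 = 166949.10
Difference = |163774.73 − 166949.10| = 3174.37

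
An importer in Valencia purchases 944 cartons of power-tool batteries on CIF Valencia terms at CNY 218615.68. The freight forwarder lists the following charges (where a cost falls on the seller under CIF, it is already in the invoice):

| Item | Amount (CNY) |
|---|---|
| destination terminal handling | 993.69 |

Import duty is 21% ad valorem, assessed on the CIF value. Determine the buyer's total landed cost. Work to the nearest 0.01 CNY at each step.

Total landed cost: CNY 265518.66

CIF: the seller pays costs through ocean freight and marine insurance to the destination port.
The CIF price already equals the CIF value: 218615.68
Import duty = 218615.68 × 21% = 45909.29
Buyer bears: destination terminal 993.69 + duty 45909.29 = 46902.98
Landed cost = invoice 218615.68 + 46902.98 = 265518.66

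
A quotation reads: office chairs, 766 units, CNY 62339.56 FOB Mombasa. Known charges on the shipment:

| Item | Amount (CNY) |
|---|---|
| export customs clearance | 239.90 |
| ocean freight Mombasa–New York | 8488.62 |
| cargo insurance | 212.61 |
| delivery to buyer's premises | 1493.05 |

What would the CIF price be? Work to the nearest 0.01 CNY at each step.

Not relevant to the conversion: export clearance — on the seller under both FOB and CIF; already in the FOB price and stays in the CIF price. delivery — on the buyer under both terms; not part of either seller's price.
From FOB to CIF, the seller additionally bears: freight, insurance.
CIF price = 62339.56 + 8488.62 + 212.61 = 71040.79

CIF price: CNY 71040.79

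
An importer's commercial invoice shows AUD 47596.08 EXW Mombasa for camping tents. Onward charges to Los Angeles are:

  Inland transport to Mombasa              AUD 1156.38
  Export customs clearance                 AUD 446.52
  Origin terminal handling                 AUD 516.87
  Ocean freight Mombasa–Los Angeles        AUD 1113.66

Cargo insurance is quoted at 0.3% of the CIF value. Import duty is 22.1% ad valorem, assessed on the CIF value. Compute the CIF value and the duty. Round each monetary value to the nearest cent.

CIF value: AUD 50982.46; import duty: AUD 11267.12

Let C be the CIF value. C = EXW price + pre-shipment costs + freight + 0.3% × C
C − 0.3% × C = 47596.08 + 1156.38 + 446.52 + 516.87 + 1113.66
0.997 × C = 50829.51
C = 50829.51 / 0.997 = 50982.46
Insurance premium = 0.3% × 50982.46 = 152.95
Import duty = 50982.46 × 22.1% = 11267.12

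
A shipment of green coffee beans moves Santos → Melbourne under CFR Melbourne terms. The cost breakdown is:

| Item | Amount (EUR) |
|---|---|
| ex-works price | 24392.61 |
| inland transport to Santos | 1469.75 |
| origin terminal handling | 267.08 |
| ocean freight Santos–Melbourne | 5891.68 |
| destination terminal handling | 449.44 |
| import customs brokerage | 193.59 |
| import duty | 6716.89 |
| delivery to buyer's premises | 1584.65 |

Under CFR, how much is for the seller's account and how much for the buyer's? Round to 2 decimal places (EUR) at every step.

Seller: EUR 32021.12; buyer: EUR 8944.57

CFR: the seller pays costs through ocean freight to the destination port, but not insurance.
Seller's account: goods 24392.61 + inland to port 1469.75 + origin terminal 267.08 + freight 5891.68 = 32021.12
Buyer's account: destination terminal 449.44 + brokerage 193.59 + duty 6716.89 + delivery 1584.65 = 8944.57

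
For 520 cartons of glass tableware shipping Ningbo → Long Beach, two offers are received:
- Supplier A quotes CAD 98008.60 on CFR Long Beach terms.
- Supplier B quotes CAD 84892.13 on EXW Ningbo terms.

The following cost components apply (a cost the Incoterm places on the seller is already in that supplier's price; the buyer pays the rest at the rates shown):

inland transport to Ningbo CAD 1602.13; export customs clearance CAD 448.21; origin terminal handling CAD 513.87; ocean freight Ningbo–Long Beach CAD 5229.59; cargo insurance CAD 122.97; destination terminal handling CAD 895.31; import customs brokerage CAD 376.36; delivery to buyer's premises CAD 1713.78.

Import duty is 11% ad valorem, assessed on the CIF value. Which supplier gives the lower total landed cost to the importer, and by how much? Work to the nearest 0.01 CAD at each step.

Supplier A (CFR):
CIF value = CFR price + insurance = 98008.60 + 122.97 = 98131.57
Import duty = 98131.57 × 11% = 10794.47
Buyer bears (A): 122.97 + 895.31 + 376.36 + 1713.78 = 3108.42
Landed cost (A) = invoice 98008.60 + 3108.42 + duty 10794.47 = 111911.49
Supplier B (EXW):
CIF value = EXW price + inland to port + export clearance + origin terminal + freight + insurance = 84892.13 + 1602.13 + 448.21 + 513.87 + 5229.59 + 122.97 = 92808.90
Import duty = 92808.90 × 11% = 10208.98
Buyer bears (B): 1602.13 + 448.21 + 513.87 + 5229.59 + 122.97 + 895.31 + 376.36 + 1713.78 = 10902.22
Landed cost (B) = invoice 84892.13 + 10902.22 + duty 10208.98 = 106003.33
Difference = |111911.49 − 106003.33| = 5908.16

Supplier B is cheaper by CAD 5908.16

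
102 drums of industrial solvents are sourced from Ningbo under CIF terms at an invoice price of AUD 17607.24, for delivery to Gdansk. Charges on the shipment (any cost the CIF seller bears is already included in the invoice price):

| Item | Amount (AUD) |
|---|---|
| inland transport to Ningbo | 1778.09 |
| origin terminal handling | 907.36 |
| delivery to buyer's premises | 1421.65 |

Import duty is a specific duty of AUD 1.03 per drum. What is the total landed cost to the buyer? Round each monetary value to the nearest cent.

Total landed cost: AUD 19133.95

CIF: the seller pays costs through ocean freight and marine insurance to the destination port.
Already in the invoice (seller's account under CIF): inland to port, origin terminal — exclude.
The CIF price already equals the CIF value: 17607.24
Import duty = 102 × 1.03 = 105.06
Buyer bears: delivery 1421.65 + duty 105.06 = 1526.71
Landed cost = invoice 17607.24 + 1526.71 = 19133.95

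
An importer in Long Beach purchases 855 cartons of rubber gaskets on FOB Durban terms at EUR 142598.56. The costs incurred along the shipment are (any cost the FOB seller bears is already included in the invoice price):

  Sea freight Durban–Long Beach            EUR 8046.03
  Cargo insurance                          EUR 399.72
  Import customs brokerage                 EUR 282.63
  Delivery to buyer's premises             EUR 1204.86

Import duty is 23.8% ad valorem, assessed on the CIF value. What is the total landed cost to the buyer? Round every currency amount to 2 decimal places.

Total landed cost: EUR 188480.35

FOB: the seller bears costs until goods are on board at the origin port; the buyer bears freight, insurance and all costs thereafter.
CIF value = FOB price + freight + insurance = 142598.56 + 8046.03 + 399.72 = 151044.31
Import duty = 151044.31 × 23.8% = 35948.55
Buyer bears: freight 8046.03 + insurance 399.72 + brokerage 282.63 + delivery 1204.86 + duty 35948.55 = 45881.79
Landed cost = invoice 142598.56 + 45881.79 = 188480.35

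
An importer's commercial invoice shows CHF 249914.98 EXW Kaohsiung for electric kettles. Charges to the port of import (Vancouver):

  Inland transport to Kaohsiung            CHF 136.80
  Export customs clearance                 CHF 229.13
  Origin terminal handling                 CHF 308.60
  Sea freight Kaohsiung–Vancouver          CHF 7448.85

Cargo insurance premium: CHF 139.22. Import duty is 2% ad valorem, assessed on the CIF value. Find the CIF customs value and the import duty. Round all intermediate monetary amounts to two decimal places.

CIF = EXW price + pre-shipment costs + freight + insurance
CIF = 249914.98 + 136.80 + 229.13 + 308.60 + 7448.85 + 139.22 = 258177.58
Import duty = 258177.58 × 2% = 5163.55

CIF value: CHF 258177.58; import duty: CHF 5163.55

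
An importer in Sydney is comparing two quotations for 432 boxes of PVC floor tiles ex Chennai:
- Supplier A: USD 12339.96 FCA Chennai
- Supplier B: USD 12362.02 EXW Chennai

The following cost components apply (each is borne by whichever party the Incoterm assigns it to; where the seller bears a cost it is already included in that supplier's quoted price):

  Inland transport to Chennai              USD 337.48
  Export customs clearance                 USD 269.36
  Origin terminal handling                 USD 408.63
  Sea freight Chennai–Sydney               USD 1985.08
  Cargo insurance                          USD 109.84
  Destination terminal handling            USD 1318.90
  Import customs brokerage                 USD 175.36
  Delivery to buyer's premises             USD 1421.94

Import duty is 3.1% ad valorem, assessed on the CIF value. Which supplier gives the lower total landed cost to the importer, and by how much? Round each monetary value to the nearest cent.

Supplier A is cheaper by USD 648.39

Supplier A (FCA):
CIF value = FCA price + origin terminal + freight + insurance = 12339.96 + 408.63 + 1985.08 + 109.84 = 14843.51
Import duty = 14843.51 × 3.1% = 460.15
Buyer bears (A): 408.63 + 1985.08 + 109.84 + 1318.90 + 175.36 + 1421.94 = 5419.75
Landed cost (A) = invoice 12339.96 + 5419.75 + duty 460.15 = 18219.86
Supplier B (EXW):
CIF value = EXW price + inland to port + export clearance + origin terminal + freight + insurance = 12362.02 + 337.48 + 269.36 + 408.63 + 1985.08 + 109.84 = 15472.41
Import duty = 15472.41 × 3.1% = 479.64
Buyer bears (B): 337.48 + 269.36 + 408.63 + 1985.08 + 109.84 + 1318.90 + 175.36 + 1421.94 = 6026.59
Landed cost (B) = invoice 12362.02 + 6026.59 + duty 479.64 = 18868.25
Difference = |18219.86 − 18868.25| = 648.39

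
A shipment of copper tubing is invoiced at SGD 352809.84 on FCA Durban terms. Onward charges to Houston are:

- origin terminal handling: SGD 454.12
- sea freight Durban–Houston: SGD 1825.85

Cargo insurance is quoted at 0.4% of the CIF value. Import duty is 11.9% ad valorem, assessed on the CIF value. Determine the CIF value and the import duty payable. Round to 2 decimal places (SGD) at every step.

Let C be the CIF value. C = FCA price + pre-shipment costs + freight + 0.4% × C
C − 0.4% × C = 352809.84 + 454.12 + 1825.85
0.996 × C = 355089.81
C = 355089.81 / 0.996 = 356515.87
Insurance premium = 0.4% × 356515.87 = 1426.06
Import duty = 356515.87 × 11.9% = 42425.39

CIF value: SGD 356515.87; import duty: SGD 42425.39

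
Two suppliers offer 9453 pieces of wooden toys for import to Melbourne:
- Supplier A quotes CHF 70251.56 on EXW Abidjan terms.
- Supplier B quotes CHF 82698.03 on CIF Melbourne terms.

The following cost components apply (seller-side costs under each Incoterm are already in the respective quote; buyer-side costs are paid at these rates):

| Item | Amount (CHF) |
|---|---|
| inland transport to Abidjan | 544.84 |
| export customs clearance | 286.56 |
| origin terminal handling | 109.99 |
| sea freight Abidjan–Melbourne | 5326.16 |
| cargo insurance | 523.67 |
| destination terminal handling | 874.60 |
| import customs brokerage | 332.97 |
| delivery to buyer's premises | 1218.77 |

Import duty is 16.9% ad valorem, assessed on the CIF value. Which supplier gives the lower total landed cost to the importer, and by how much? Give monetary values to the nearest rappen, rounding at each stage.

Supplier A (EXW):
CIF value = EXW price + inland to port + export clearance + origin terminal + freight + insurance = 70251.56 + 544.84 + 286.56 + 109.99 + 5326.16 + 523.67 = 77042.78
Import duty = 77042.78 × 16.9% = 13020.23
Buyer bears (A): 544.84 + 286.56 + 109.99 + 5326.16 + 523.67 + 874.60 + 332.97 + 1218.77 = 9217.56
Landed cost (A) = invoice 70251.56 + 9217.56 + duty 13020.23 = 92489.35
Supplier B (CIF):
The CIF price already equals the CIF value: 82698.03
Import duty = 82698.03 × 16.9% = 13975.97
Buyer bears (B): 874.60 + 332.97 + 1218.77 = 2426.34
Landed cost (B) = invoice 82698.03 + 2426.34 + duty 13975.97 = 99100.34
Difference = |92489.35 − 99100.34| = 6610.99

Supplier A is cheaper by CHF 6610.99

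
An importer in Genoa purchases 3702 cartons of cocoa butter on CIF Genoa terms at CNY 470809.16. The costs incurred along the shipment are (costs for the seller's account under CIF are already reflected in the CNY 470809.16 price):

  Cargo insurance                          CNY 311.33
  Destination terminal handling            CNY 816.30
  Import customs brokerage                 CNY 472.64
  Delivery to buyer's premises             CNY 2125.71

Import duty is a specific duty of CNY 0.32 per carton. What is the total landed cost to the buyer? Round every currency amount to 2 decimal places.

CIF: the seller pays costs through ocean freight and marine insurance to the destination port.
Already in the invoice (seller's account under CIF): insurance — exclude.
The CIF price already equals the CIF value: 470809.16
Import duty = 3702 × 0.32 = 1184.64
Buyer bears: destination terminal 816.30 + brokerage 472.64 + delivery 2125.71 + duty 1184.64 = 4599.29
Landed cost = invoice 470809.16 + 4599.29 = 475408.45

Total landed cost: CNY 475408.45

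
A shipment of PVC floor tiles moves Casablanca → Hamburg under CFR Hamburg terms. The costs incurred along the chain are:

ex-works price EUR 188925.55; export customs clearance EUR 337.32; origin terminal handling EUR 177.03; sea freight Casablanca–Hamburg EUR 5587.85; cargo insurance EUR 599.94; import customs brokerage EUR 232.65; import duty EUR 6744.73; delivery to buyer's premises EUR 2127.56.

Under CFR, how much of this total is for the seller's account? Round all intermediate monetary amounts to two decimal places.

Seller's account: EUR 195027.75

CFR: the seller pays costs through ocean freight to the destination port, but not insurance.
Seller's account: goods 188925.55 + export clearance 337.32 + origin terminal 177.03 + freight 5587.85 = 195027.75
Buyer's account: insurance 599.94 + brokerage 232.65 + duty 6744.73 + delivery 2127.56 = 9704.88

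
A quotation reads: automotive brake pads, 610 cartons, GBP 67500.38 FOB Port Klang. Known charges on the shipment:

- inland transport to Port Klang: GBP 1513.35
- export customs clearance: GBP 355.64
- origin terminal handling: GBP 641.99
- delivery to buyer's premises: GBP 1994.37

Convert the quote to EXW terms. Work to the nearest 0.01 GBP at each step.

Not relevant to the conversion: delivery — on the buyer under both terms; not part of either seller's price.
From FOB to EXW, the seller no longer bears: inland to port, export clearance, origin terminal.
EXW price = 67500.38 − 1513.35 − 355.64 − 641.99 = 64989.40

EXW price: GBP 64989.40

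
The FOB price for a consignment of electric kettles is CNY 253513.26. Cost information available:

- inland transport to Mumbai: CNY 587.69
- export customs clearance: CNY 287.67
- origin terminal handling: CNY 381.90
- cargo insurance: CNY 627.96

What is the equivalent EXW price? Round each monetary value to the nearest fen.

Not relevant to the conversion: insurance — on the buyer under both terms; not part of either seller's price.
From FOB to EXW, the seller no longer bears: inland to port, export clearance, origin terminal.
EXW price = 253513.26 − 587.69 − 287.67 − 381.90 = 252256.00

EXW price: CNY 252256.00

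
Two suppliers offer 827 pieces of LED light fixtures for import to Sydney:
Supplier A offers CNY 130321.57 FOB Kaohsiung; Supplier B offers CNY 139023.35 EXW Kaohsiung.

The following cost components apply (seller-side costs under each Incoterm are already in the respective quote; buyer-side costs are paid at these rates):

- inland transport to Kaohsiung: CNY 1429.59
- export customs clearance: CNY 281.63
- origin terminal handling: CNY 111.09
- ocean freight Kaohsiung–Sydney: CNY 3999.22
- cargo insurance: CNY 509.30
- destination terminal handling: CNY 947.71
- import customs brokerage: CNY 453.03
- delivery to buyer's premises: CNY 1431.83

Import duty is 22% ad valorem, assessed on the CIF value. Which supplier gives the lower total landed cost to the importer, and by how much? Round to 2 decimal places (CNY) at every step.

Supplier A is cheaper by CNY 12839.39

Supplier A (FOB):
CIF value = FOB price + freight + insurance = 130321.57 + 3999.22 + 509.30 = 134830.09
Import duty = 134830.09 × 22% = 29662.62
Buyer bears (A): 3999.22 + 509.30 + 947.71 + 453.03 + 1431.83 = 7341.09
Landed cost (A) = invoice 130321.57 + 7341.09 + duty 29662.62 = 167325.28
Supplier B (EXW):
CIF value = EXW price + inland to port + export clearance + origin terminal + freight + insurance = 139023.35 + 1429.59 + 281.63 + 111.09 + 3999.22 + 509.30 = 145354.18
Import duty = 145354.18 × 22% = 31977.92
Buyer bears (B): 1429.59 + 281.63 + 111.09 + 3999.22 + 509.30 + 947.71 + 453.03 + 1431.83 = 9163.40
Landed cost (B) = invoice 139023.35 + 9163.40 + duty 31977.92 = 180164.67
Difference = |167325.28 − 180164.67| = 12839.39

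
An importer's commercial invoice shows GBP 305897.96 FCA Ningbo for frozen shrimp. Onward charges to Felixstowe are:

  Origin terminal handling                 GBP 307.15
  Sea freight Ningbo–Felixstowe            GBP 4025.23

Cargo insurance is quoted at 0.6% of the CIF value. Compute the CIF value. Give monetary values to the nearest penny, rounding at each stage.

Let C be the CIF value. C = FCA price + pre-shipment costs + freight + 0.6% × C
C − 0.6% × C = 305897.96 + 307.15 + 4025.23
0.994 × C = 310230.34
C = 310230.34 / 0.994 = 312102.96
Insurance premium = 0.6% × 312102.96 = 1872.62

CIF value: GBP 312102.96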